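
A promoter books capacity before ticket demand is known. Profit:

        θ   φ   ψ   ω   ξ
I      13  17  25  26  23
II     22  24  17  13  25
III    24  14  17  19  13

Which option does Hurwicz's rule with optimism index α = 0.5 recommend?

I: 0.5·26 + 0.5·13 = 19.5
II: 0.5·25 + 0.5·13 = 19
III: 0.5·24 + 0.5·13 = 18.5
Highest Hurwicz score = 19.5 → I.

I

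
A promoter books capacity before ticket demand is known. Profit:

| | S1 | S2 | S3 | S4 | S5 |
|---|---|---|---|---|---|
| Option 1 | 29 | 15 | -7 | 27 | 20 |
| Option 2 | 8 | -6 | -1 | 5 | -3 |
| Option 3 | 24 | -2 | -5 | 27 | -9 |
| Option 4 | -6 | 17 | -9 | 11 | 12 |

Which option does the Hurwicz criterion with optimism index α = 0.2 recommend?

Option 1: 0.2·29 + 0.8·(-7) = 0.2
Option 2: 0.2·8 + 0.8·(-6) = -3.2
Option 3: 0.2·27 + 0.8·(-9) = -1.8
Option 4: 0.2·17 + 0.8·(-9) = -3.8
Highest Hurwicz score = 0.2 → Option 1.

Option 1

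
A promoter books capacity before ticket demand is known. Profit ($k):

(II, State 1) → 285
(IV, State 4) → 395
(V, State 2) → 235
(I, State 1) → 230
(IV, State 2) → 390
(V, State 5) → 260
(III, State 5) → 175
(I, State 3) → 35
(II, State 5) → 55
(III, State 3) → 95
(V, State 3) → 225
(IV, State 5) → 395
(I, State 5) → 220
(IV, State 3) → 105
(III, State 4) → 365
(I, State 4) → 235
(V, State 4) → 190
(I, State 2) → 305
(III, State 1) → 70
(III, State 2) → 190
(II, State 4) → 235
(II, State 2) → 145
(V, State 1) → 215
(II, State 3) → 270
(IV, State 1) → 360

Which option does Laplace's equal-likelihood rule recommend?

IV

Row averages: I=205, II=198, III=179, IV=329, V=225
Highest average = 329 → IV.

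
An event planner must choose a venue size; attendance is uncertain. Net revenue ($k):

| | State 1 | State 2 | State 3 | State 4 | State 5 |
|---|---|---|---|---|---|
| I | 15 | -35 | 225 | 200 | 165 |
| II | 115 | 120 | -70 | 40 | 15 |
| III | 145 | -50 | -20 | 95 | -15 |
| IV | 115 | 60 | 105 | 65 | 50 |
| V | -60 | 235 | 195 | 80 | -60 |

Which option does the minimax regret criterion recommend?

IV

Column bests: State 1=145, State 2=235, State 3=225, State 4=200, State 5=165.
I regrets: 130, 270, 0, 0, 0 → max 270
II regrets: 30, 115, 295, 160, 150 → max 295
III regrets: 0, 285, 245, 105, 180 → max 285
IV regrets: 30, 175, 120, 135, 115 → max 175
V regrets: 205, 0, 30, 120, 225 → max 225
Smallest max regret = 175 → IV.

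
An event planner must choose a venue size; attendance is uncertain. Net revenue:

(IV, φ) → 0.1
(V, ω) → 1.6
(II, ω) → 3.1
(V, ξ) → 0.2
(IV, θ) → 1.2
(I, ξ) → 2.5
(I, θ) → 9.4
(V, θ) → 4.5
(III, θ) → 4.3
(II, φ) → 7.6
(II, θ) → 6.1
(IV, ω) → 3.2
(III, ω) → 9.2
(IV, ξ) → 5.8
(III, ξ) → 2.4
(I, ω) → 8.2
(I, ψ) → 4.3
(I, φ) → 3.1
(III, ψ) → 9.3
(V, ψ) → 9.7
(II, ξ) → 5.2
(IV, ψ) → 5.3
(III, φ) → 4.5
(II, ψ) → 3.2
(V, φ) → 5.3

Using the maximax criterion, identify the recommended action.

V

Row maxima: I=9.4, II=7.6, III=9.3, IV=5.8, V=9.7
Best best-case = 9.7 → V.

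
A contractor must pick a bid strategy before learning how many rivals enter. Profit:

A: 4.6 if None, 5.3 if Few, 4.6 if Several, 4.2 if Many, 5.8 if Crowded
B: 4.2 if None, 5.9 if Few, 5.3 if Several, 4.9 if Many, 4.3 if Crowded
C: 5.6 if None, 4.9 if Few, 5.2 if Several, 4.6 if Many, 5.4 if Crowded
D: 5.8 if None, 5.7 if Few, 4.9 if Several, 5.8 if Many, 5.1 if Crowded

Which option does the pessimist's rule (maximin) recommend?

D

Row minima: A=4.2, B=4.2, C=4.6, D=4.9
Best worst-case = 4.9 → D.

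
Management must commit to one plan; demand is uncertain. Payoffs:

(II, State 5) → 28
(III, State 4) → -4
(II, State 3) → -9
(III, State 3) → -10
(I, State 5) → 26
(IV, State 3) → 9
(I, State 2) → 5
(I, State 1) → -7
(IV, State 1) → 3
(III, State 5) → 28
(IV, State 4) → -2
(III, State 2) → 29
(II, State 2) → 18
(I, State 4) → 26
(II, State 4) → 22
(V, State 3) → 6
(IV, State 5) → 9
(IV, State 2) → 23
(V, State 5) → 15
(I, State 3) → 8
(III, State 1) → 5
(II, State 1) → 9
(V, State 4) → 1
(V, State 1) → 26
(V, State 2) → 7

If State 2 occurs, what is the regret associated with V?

Best payoff under State 2 is 29.
Regret = 29 − 7 = 22.

22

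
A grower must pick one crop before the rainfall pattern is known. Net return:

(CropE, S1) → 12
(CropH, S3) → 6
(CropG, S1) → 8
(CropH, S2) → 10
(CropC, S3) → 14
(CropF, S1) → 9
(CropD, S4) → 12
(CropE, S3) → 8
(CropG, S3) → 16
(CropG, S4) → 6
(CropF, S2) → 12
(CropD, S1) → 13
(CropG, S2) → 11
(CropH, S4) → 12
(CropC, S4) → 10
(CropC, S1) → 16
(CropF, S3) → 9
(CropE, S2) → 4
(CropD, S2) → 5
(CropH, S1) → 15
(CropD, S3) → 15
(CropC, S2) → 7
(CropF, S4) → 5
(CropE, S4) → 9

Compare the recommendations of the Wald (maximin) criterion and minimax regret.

Row minima: CropD=5, CropE=4, CropF=5, CropH=6, CropG=6, CropC=7
Best worst-case = 7 → CropC.
Column bests: S1=16, S2=12, S3=16, S4=12.
CropD regrets: 3, 7, 1, 0 → max 7
CropE regrets: 4, 8, 8, 3 → max 8
CropF regrets: 7, 0, 7, 7 → max 7
CropH regrets: 1, 2, 10, 0 → max 10
CropG regrets: 8, 1, 0, 6 → max 8
CropC regrets: 0, 5, 2, 2 → max 5
Smallest max regret = 5 → CropC.

maximin → CropC; minimax regret → CropC (agree)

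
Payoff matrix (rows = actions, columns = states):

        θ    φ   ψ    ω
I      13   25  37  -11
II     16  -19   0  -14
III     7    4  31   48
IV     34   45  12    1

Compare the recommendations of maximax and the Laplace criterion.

maximax → III; laplace → IV (disagree)

Row maxima: I=37, II=16, III=48, IV=45
Best best-case = 48 → III.
Row averages: I=16, II=-4.25, III=22.5, IV=23
Highest average = 23 → IV.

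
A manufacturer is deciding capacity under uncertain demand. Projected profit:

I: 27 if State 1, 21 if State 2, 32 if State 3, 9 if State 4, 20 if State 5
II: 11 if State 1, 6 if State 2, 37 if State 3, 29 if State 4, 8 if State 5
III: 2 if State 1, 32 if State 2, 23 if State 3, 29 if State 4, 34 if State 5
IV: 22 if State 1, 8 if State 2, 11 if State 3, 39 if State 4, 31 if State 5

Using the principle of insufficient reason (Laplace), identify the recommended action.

Row averages: I=21.8, II=18.2, III=24, IV=22.2
Highest average = 24 → III.

III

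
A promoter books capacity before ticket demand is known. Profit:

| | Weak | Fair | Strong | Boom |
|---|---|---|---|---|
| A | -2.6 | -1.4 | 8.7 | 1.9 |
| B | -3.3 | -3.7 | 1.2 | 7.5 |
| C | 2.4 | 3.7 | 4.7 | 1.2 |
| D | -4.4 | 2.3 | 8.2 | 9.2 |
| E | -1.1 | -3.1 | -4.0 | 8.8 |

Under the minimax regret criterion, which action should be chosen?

D

Column bests: Weak=2.4, Fair=3.7, Strong=8.7, Boom=9.2.
A regrets: 5.0, 5.1, 0.0, 7.3 → max 7.3
B regrets: 5.7, 7.4, 7.5, 1.7 → max 7.5
C regrets: 0.0, 0.0, 4.0, 8.0 → max 8.0
D regrets: 6.8, 1.4, 0.5, 0.0 → max 6.8
E regrets: 3.5, 6.8, 12.7, 0.4 → max 12.7
Smallest max regret = 6.8 → D.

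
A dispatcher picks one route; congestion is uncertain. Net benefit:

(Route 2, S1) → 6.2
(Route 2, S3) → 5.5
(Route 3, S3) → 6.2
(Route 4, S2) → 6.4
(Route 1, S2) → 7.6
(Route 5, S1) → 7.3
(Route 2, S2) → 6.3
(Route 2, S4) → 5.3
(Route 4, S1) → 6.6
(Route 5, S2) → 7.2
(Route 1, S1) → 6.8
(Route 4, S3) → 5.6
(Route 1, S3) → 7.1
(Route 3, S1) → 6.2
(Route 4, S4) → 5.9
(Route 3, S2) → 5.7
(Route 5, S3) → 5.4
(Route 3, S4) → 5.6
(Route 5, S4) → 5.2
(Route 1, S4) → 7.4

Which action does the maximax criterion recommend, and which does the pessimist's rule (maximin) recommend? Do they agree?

maximax → Route 1; maximin → Route 1 (agree)

Row maxima: Route 1=7.6, Route 2=6.3, Route 3=6.2, Route 4=6.6, Route 5=7.3
Best best-case = 7.6 → Route 1.
Row minima: Route 1=6.8, Route 2=5.3, Route 3=5.6, Route 4=5.6, Route 5=5.2
Best worst-case = 6.8 → Route 1.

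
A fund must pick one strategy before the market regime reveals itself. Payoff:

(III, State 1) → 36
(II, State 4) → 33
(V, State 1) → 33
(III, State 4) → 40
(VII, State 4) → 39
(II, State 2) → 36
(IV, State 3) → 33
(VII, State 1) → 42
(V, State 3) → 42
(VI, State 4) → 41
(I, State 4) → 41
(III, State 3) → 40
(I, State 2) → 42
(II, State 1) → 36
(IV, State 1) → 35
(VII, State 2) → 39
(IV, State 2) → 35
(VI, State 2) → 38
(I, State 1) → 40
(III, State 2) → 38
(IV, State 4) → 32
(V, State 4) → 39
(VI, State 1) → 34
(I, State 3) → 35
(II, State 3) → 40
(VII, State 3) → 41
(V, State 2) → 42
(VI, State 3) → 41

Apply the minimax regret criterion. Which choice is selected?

Column bests: State 1=42, State 2=42, State 3=42, State 4=41.
I regrets: 2, 0, 7, 0 → max 7
II regrets: 6, 6, 2, 8 → max 8
III regrets: 6, 4, 2, 1 → max 6
IV regrets: 7, 7, 9, 9 → max 9
V regrets: 9, 0, 0, 2 → max 9
VI regrets: 8, 4, 1, 0 → max 8
VII regrets: 0, 3, 1, 2 → max 3
Smallest max regret = 3 → VII.

VII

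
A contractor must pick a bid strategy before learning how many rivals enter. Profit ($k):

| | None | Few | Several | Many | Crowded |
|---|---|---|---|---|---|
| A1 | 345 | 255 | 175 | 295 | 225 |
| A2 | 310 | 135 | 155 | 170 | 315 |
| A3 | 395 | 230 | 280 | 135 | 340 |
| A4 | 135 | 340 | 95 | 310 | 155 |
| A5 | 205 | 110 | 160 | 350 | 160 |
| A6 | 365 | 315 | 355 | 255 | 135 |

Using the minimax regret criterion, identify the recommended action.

Column bests: None=395, Few=340, Several=355, Many=350, Crowded=340.
A1 regrets: 50, 85, 180, 55, 115 → max 180
A2 regrets: 85, 205, 200, 180, 25 → max 205
A3 regrets: 0, 110, 75, 215, 0 → max 215
A4 regrets: 260, 0, 260, 40, 185 → max 260
A5 regrets: 190, 230, 195, 0, 180 → max 230
A6 regrets: 30, 25, 0, 95, 205 → max 205
Smallest max regret = 180 → A1.

A1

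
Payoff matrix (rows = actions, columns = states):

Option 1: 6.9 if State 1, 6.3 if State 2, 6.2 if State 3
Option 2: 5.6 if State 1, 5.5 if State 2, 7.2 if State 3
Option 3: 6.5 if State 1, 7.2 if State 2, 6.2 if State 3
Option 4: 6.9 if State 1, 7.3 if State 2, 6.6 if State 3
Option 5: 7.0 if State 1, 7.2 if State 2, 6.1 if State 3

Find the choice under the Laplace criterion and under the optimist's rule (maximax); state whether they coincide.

laplace → Option 4; maximax → Option 4 (agree)

Row averages: Option 1=97/15, Option 2=6.1, Option 3=199/30, Option 4=104/15, Option 5=203/30
Highest average = 104/15 → Option 4.
Row maxima: Option 1=6.9, Option 2=7.2, Option 3=7.2, Option 4=7.3, Option 5=7.2
Best best-case = 7.3 → Option 4.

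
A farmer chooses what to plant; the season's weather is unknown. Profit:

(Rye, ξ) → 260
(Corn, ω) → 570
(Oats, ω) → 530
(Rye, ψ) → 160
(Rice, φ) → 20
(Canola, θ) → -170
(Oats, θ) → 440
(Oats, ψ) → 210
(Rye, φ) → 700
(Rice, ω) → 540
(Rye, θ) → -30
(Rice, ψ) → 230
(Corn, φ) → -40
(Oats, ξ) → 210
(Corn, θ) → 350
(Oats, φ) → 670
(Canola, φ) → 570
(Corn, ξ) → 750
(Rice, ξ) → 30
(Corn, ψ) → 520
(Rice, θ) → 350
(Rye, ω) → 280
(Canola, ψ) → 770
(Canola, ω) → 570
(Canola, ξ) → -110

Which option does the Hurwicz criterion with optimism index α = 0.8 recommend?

Corn

Rice: 0.8·540 + 0.2·20 = 436
Corn: 0.8·750 + 0.2·(-40) = 592
Oats: 0.8·670 + 0.2·210 = 578
Rye: 0.8·700 + 0.2·(-30) = 554
Canola: 0.8·770 + 0.2·(-170) = 582
Highest Hurwicz score = 592 → Corn.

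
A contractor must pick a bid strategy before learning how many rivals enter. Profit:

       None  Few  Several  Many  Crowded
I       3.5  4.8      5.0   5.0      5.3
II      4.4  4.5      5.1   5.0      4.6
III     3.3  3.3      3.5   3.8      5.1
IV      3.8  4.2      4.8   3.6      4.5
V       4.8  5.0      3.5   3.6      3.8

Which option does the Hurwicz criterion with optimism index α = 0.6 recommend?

I: 0.6·5.3 + 0.4·3.5 = 4.58
II: 0.6·5.1 + 0.4·4.4 = 4.82
III: 0.6·5.1 + 0.4·3.3 = 4.38
IV: 0.6·4.8 + 0.4·3.6 = 4.32
V: 0.6·5.0 + 0.4·3.5 = 4.4
Highest Hurwicz score = 4.82 → II.

II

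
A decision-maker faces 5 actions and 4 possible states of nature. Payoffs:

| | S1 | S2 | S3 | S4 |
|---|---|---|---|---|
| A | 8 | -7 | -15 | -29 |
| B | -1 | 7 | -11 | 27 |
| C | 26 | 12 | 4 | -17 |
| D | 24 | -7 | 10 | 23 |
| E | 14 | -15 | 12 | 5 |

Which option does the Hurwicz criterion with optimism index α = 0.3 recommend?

D

A: 0.3·8 + 0.7·(-29) = -17.9
B: 0.3·27 + 0.7·(-11) = 0.4
C: 0.3·26 + 0.7·(-17) = -4.1
D: 0.3·24 + 0.7·(-7) = 2.3
E: 0.3·14 + 0.7·(-15) = -6.3
Highest Hurwicz score = 2.3 → D.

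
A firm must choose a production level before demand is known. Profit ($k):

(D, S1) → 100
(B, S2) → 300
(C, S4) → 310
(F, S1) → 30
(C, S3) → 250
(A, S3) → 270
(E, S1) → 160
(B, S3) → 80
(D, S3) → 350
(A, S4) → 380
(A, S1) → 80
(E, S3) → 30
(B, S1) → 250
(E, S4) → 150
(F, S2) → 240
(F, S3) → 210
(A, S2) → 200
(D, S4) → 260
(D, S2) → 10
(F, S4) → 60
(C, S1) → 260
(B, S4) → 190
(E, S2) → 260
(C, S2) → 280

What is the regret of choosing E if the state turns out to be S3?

320

Best payoff under S3 is 350.
Regret = 350 − 30 = 320.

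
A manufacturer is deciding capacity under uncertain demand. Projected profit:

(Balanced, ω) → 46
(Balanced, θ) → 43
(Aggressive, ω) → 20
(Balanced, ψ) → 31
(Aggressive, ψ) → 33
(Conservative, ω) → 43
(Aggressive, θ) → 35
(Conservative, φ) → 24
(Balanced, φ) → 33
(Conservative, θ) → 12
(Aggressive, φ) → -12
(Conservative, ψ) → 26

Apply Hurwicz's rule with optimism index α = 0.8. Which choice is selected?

Conservative: 0.8·43 + 0.2·12 = 36.8
Balanced: 0.8·46 + 0.2·31 = 43
Aggressive: 0.8·35 + 0.2·(-12) = 25.6
Highest Hurwicz score = 43 → Balanced.

Balanced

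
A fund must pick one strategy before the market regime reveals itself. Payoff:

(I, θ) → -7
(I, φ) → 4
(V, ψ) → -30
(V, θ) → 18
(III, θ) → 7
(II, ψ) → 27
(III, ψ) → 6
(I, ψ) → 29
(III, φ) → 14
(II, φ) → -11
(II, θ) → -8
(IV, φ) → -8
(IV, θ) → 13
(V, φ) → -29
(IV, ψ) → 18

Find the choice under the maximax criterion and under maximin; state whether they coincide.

Row maxima: I=29, II=27, III=14, IV=18, V=18
Best best-case = 29 → I.
Row minima: I=-7, II=-11, III=6, IV=-8, V=-30
Best worst-case = 6 → III.

maximax → I; maximin → III (disagree)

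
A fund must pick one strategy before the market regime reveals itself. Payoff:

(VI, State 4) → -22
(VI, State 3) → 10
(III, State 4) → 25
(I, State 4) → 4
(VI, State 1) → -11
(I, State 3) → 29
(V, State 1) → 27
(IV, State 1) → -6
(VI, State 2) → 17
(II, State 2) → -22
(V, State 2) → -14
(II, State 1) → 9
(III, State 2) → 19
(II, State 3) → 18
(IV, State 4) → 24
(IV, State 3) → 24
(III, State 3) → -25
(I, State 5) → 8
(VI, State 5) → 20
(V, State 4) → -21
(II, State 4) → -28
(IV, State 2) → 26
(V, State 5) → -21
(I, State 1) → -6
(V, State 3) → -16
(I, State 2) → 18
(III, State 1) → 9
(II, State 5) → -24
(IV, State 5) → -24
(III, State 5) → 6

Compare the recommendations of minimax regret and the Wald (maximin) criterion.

minimax regret → I; maximin → I (agree)

Column bests: State 1=27, State 2=26, State 3=29, State 4=25, State 5=20.
I regrets: 33, 8, 0, 21, 12 → max 33
II regrets: 18, 48, 11, 53, 44 → max 53
III regrets: 18, 7, 54, 0, 14 → max 54
IV regrets: 33, 0, 5, 1, 44 → max 44
V regrets: 0, 40, 45, 46, 41 → max 46
VI regrets: 38, 9, 19, 47, 0 → max 47
Smallest max regret = 33 → I.
Row minima: I=-6, II=-28, III=-25, IV=-24, V=-21, VI=-22
Best worst-case = -6 → I.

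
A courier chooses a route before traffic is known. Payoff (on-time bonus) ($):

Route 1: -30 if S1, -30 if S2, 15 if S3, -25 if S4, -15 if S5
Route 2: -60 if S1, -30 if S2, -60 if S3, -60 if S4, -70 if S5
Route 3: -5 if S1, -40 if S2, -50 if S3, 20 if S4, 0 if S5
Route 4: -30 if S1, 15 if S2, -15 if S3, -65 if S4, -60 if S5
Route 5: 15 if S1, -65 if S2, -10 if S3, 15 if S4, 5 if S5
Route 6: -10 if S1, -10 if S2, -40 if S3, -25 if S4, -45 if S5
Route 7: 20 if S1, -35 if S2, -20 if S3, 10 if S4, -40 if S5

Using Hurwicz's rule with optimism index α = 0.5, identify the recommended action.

Route 1: 0.5·15 + 0.5·(-30) = -7.5
Route 2: 0.5·(-30) + 0.5·(-70) = -50
Route 3: 0.5·20 + 0.5·(-50) = -15
Route 4: 0.5·15 + 0.5·(-65) = -25
Route 5: 0.5·15 + 0.5·(-65) = -25
Route 6: 0.5·(-10) + 0.5·(-45) = -27.5
Route 7: 0.5·20 + 0.5·(-40) = -10
Highest Hurwicz score = -7.5 → Route 1.

Route 1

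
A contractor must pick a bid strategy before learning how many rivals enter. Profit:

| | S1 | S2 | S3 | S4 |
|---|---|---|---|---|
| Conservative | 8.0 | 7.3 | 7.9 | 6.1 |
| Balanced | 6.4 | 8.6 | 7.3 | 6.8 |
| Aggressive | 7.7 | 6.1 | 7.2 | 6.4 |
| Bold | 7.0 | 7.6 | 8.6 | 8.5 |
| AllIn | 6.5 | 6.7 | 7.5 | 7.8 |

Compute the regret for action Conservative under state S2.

1.3

Best payoff under S2 is 8.6.
Regret = 8.6 − 7.3 = 1.3.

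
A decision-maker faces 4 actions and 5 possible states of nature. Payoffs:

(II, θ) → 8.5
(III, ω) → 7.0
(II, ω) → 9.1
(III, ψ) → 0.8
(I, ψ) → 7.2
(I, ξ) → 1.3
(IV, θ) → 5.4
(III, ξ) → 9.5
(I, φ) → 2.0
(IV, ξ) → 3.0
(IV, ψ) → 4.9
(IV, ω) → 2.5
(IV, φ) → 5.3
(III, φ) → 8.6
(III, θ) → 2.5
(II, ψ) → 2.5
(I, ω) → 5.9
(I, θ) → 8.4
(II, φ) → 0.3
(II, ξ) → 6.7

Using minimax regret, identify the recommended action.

III

Column bests: θ=8.5, φ=8.6, ψ=7.2, ω=9.1, ξ=9.5.
I regrets: 0.1, 6.6, 0.0, 3.2, 8.2 → max 8.2
II regrets: 0.0, 8.3, 4.7, 0.0, 2.8 → max 8.3
III regrets: 6.0, 0.0, 6.4, 2.1, 0.0 → max 6.4
IV regrets: 3.1, 3.3, 2.3, 6.6, 6.5 → max 6.6
Smallest max regret = 6.4 → III.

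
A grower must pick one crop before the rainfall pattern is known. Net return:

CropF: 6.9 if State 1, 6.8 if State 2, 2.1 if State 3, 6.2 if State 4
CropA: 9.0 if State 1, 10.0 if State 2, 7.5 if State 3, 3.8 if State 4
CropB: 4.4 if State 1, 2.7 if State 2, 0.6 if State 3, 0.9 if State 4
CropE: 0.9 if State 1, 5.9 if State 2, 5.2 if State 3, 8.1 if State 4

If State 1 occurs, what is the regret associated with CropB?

4.6

Best payoff under State 1 is 9.0.
Regret = 9.0 − 4.4 = 4.6.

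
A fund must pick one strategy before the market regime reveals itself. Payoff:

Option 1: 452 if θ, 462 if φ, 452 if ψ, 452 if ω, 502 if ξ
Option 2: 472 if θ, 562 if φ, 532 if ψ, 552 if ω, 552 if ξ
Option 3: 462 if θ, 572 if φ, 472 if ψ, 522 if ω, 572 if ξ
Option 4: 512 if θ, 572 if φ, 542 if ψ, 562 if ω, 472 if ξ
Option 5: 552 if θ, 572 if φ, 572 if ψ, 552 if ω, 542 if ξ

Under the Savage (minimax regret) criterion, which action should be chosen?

Column bests: θ=552, φ=572, ψ=572, ω=562, ξ=572.
Option 1 regrets: 100, 110, 120, 110, 70 → max 120
Option 2 regrets: 80, 10, 40, 10, 20 → max 80
Option 3 regrets: 90, 0, 100, 40, 0 → max 100
Option 4 regrets: 40, 0, 30, 0, 100 → max 100
Option 5 regrets: 0, 0, 0, 10, 30 → max 30
Smallest max regret = 30 → Option 5.

Option 5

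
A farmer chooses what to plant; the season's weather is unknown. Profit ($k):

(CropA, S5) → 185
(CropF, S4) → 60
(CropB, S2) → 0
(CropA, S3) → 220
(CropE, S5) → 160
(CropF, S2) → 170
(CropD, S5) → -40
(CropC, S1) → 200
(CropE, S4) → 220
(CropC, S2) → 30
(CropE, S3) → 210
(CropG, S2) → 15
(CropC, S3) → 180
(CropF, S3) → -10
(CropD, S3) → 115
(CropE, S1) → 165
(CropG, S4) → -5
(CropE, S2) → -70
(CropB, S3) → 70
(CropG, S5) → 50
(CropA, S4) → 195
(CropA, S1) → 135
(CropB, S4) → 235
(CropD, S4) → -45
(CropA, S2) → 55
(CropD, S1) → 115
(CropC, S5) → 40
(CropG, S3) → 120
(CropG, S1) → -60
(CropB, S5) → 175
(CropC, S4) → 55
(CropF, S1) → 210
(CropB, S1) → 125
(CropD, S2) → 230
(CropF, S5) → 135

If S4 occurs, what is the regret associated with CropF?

Best payoff under S4 is 235.
Regret = 235 − 60 = 175.

175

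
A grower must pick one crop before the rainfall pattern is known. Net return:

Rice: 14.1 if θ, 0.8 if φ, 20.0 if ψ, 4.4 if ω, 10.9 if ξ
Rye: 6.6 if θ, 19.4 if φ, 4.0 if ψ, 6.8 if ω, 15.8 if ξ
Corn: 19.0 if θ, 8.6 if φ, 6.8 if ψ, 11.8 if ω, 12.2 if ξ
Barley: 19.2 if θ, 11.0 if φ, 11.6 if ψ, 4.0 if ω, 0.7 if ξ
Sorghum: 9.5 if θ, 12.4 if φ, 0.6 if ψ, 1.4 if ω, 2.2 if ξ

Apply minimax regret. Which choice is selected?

Corn

Column bests: θ=19.2, φ=19.4, ψ=20.0, ω=11.8, ξ=15.8.
Rice regrets: 5.1, 18.6, 0.0, 7.4, 4.9 → max 18.6
Rye regrets: 12.6, 0.0, 16.0, 5.0, 0.0 → max 16.0
Corn regrets: 0.2, 10.8, 13.2, 0.0, 3.6 → max 13.2
Barley regrets: 0.0, 8.4, 8.4, 7.8, 15.1 → max 15.1
Sorghum regrets: 9.7, 7.0, 19.4, 10.4, 13.6 → max 19.4
Smallest max regret = 13.2 → Corn.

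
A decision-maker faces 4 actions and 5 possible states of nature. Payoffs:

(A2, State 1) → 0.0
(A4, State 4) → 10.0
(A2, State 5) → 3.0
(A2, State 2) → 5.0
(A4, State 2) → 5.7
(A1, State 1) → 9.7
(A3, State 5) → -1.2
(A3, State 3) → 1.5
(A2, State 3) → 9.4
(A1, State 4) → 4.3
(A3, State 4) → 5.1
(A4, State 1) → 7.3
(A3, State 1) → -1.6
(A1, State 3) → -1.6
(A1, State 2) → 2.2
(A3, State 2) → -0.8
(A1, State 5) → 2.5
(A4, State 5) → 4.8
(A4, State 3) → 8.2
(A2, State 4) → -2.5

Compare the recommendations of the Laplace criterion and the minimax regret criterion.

laplace → A4; minimax regret → A4 (agree)

Row averages: A1=3.42, A2=2.98, A3=0.6, A4=7.2
Highest average = 7.2 → A4.
Column bests: State 1=9.7, State 2=5.7, State 3=9.4, State 4=10.0, State 5=4.8.
A1 regrets: 0.0, 3.5, 11.0, 5.7, 2.3 → max 11.0
A2 regrets: 9.7, 0.7, 0.0, 12.5, 1.8 → max 12.5
A3 regrets: 11.3, 6.5, 7.9, 4.9, 6.0 → max 11.3
A4 regrets: 2.4, 0.0, 1.2, 0.0, 0.0 → max 2.4
Smallest max regret = 2.4 → A4.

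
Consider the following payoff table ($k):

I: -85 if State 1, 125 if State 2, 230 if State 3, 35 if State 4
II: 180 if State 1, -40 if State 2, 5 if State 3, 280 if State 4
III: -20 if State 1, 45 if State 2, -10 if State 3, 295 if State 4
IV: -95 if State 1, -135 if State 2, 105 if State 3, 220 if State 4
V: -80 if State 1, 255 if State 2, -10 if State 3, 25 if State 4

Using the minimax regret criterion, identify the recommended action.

Column bests: State 1=180, State 2=255, State 3=230, State 4=295.
I regrets: 265, 130, 0, 260 → max 265
II regrets: 0, 295, 225, 15 → max 295
III regrets: 200, 210, 240, 0 → max 240
IV regrets: 275, 390, 125, 75 → max 390
V regrets: 260, 0, 240, 270 → max 270
Smallest max regret = 240 → III.

III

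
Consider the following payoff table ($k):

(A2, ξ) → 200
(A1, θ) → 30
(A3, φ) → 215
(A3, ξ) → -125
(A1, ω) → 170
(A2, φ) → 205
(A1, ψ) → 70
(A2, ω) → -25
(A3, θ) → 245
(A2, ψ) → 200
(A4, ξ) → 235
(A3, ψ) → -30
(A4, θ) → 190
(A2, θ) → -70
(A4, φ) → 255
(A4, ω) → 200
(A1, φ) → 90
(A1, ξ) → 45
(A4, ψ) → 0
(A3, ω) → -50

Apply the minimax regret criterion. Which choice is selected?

A4

Column bests: θ=245, φ=255, ψ=200, ω=200, ξ=235.
A1 regrets: 215, 165, 130, 30, 190 → max 215
A2 regrets: 315, 50, 0, 225, 35 → max 315
A3 regrets: 0, 40, 230, 250, 360 → max 360
A4 regrets: 55, 0, 200, 0, 0 → max 200
Smallest max regret = 200 → A4.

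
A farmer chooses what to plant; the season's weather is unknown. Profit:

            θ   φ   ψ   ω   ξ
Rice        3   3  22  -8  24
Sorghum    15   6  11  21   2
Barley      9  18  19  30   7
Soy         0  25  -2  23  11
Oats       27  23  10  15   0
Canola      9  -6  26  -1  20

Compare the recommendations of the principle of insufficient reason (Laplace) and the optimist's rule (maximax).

laplace → Barley; maximax → Barley (agree)

Row averages: Rice=8.8, Sorghum=11, Barley=16.6, Soy=11.4, Oats=15, Canola=9.6
Highest average = 16.6 → Barley.
Row maxima: Rice=24, Sorghum=21, Barley=30, Soy=25, Oats=27, Canola=26
Best best-case = 30 → Barley.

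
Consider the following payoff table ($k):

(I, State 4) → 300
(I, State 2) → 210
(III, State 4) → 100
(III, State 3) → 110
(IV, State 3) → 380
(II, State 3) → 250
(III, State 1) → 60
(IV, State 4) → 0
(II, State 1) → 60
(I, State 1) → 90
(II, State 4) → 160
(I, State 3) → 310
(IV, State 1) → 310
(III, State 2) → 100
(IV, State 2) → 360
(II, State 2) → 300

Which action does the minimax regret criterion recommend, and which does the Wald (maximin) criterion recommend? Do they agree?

Column bests: State 1=310, State 2=360, State 3=380, State 4=300.
I regrets: 220, 150, 70, 0 → max 220
II regrets: 250, 60, 130, 140 → max 250
III regrets: 250, 260, 270, 200 → max 270
IV regrets: 0, 0, 0, 300 → max 300
Smallest max regret = 220 → I.
Row minima: I=90, II=60, III=60, IV=0
Best worst-case = 90 → I.

minimax regret → I; maximin → I (agree)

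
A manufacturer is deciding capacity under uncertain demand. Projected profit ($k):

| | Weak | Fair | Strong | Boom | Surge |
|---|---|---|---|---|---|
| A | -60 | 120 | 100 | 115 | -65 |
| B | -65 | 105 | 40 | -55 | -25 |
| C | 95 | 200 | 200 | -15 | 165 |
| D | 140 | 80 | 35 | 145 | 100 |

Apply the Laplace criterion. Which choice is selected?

Row averages: A=42, B=0, C=129, D=100
Highest average = 129 → C.

C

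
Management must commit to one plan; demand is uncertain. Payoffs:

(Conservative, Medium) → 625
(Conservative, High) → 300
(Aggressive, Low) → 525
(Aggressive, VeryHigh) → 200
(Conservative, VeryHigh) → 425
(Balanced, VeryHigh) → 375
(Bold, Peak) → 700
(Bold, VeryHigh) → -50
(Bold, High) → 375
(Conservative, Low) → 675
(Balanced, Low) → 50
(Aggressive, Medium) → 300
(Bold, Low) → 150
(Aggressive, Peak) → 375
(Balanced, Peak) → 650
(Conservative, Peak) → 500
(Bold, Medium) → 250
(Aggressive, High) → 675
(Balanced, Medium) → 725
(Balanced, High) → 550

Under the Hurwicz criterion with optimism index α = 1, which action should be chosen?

Balanced

Conservative: 1·675 + 0·300 = 675
Balanced: 1·725 + 0·50 = 725
Aggressive: 1·675 + 0·200 = 675
Bold: 1·700 + 0·(-50) = 700
Highest Hurwicz score = 725 → Balanced.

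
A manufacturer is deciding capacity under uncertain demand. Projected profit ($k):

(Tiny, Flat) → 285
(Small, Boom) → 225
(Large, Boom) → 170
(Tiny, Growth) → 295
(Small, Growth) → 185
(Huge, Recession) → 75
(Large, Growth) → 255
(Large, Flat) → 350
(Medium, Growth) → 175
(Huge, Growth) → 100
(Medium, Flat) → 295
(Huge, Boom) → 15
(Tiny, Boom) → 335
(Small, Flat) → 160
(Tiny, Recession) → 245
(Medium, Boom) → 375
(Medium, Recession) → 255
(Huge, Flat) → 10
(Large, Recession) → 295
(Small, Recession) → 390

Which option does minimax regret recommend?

Medium

Column bests: Recession=390, Flat=350, Growth=295, Boom=375.
Tiny regrets: 145, 65, 0, 40 → max 145
Small regrets: 0, 190, 110, 150 → max 190
Medium regrets: 135, 55, 120, 0 → max 135
Large regrets: 95, 0, 40, 205 → max 205
Huge regrets: 315, 340, 195, 360 → max 360
Smallest max regret = 135 → Medium.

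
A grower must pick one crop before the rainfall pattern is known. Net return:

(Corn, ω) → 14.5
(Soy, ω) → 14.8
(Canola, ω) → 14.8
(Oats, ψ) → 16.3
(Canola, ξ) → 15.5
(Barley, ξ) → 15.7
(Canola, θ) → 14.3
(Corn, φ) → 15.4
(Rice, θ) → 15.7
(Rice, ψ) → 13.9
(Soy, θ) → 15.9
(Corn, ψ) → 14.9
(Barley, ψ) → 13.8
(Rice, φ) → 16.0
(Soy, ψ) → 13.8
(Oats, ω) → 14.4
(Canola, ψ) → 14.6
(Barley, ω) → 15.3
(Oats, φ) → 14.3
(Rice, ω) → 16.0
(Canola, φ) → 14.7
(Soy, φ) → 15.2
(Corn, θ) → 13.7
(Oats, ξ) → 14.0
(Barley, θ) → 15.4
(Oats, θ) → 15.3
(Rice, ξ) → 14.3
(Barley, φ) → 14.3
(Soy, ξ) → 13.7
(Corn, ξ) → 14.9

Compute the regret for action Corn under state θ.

Best payoff under θ is 15.9.
Regret = 15.9 − 13.7 = 2.2.

2.2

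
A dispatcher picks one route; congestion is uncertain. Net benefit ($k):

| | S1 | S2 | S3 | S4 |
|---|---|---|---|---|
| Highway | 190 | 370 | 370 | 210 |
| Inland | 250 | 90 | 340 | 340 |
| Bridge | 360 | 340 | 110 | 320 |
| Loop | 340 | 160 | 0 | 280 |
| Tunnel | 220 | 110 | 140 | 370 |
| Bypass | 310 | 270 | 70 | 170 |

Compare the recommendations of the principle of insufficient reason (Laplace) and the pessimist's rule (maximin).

Row averages: Highway=285, Inland=255, Bridge=282.5, Loop=195, Tunnel=210, Bypass=205
Highest average = 285 → Highway.
Row minima: Highway=190, Inland=90, Bridge=110, Loop=0, Tunnel=110, Bypass=70
Best worst-case = 190 → Highway.

laplace → Highway; maximin → Highway (agree)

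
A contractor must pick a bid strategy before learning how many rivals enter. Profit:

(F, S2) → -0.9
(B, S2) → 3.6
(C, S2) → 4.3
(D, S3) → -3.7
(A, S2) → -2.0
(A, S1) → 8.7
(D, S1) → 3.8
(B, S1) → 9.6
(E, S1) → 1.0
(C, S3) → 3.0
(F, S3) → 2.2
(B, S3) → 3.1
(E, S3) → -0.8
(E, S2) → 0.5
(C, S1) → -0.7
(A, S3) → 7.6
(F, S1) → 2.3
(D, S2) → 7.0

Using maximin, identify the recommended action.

Row minima: A=-2.0, B=3.1, C=-0.7, D=-3.7, E=-0.8, F=-0.9
Best worst-case = 3.1 → B.

B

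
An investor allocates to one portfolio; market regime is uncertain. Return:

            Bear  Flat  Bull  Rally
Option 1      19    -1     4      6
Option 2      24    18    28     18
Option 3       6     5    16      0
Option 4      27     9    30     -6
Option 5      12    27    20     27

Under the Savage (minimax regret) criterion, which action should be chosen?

Option 2

Column bests: Bear=27, Flat=27, Bull=30, Rally=27.
Option 1 regrets: 8, 28, 26, 21 → max 28
Option 2 regrets: 3, 9, 2, 9 → max 9
Option 3 regrets: 21, 22, 14, 27 → max 27
Option 4 regrets: 0, 18, 0, 33 → max 33
Option 5 regrets: 15, 0, 10, 0 → max 15
Smallest max regret = 9 → Option 2.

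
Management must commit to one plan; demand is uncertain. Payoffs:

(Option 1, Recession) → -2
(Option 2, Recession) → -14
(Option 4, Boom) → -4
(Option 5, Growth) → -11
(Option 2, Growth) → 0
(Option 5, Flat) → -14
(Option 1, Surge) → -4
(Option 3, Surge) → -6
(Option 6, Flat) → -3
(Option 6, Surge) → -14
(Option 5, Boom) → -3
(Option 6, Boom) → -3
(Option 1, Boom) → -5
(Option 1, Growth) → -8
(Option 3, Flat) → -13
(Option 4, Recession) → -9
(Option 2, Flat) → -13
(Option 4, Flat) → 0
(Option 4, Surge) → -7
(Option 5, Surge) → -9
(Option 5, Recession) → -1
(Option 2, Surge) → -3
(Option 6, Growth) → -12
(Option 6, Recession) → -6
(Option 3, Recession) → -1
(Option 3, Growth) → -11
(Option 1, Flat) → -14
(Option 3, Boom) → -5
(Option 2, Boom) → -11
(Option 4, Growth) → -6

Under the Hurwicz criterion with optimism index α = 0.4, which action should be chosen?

Option 1: 0.4·(-2) + 0.6·(-14) = -9.2
Option 2: 0.4·0 + 0.6·(-14) = -8.4
Option 3: 0.4·(-1) + 0.6·(-13) = -8.2
Option 4: 0.4·0 + 0.6·(-9) = -5.4
Option 5: 0.4·(-1) + 0.6·(-14) = -8.8
Option 6: 0.4·(-3) + 0.6·(-14) = -9.6
Highest Hurwicz score = -5.4 → Option 4.

Option 4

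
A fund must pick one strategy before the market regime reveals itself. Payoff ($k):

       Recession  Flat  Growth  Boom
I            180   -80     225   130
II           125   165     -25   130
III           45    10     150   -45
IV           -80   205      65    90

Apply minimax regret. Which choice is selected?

Column bests: Recession=180, Flat=205, Growth=225, Boom=130.
I regrets: 0, 285, 0, 0 → max 285
II regrets: 55, 40, 250, 0 → max 250
III regrets: 135, 195, 75, 175 → max 195
IV regrets: 260, 0, 160, 40 → max 260
Smallest max regret = 195 → III.

III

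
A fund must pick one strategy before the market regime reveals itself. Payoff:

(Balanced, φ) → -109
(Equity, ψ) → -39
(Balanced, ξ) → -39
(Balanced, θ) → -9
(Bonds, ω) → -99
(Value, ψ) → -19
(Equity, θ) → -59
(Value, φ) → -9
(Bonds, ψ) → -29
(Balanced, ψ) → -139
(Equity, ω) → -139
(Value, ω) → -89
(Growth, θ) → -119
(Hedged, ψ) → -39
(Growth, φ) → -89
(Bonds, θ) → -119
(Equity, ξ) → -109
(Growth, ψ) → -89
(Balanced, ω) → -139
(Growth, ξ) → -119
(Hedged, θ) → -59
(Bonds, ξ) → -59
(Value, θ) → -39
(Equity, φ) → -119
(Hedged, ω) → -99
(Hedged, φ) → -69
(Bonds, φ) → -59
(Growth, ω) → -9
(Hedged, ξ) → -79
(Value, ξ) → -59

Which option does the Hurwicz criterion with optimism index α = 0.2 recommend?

Value

Equity: 0.2·(-39) + 0.8·(-139) = -119
Value: 0.2·(-9) + 0.8·(-89) = -73
Balanced: 0.2·(-9) + 0.8·(-139) = -113
Hedged: 0.2·(-39) + 0.8·(-99) = -87
Bonds: 0.2·(-29) + 0.8·(-119) = -101
Growth: 0.2·(-9) + 0.8·(-119) = -97
Highest Hurwicz score = -73 → Value.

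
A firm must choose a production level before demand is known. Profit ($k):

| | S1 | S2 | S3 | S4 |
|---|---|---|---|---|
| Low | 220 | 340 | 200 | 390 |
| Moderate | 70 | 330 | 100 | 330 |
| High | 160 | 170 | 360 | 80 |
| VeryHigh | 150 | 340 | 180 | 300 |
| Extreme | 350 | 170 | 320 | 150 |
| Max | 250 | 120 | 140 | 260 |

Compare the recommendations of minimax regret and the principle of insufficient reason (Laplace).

minimax regret → Low; laplace → Low (agree)

Column bests: S1=350, S2=340, S3=360, S4=390.
Low regrets: 130, 0, 160, 0 → max 160
Moderate regrets: 280, 10, 260, 60 → max 280
High regrets: 190, 170, 0, 310 → max 310
VeryHigh regrets: 200, 0, 180, 90 → max 200
Extreme regrets: 0, 170, 40, 240 → max 240
Max regrets: 100, 220, 220, 130 → max 220
Smallest max regret = 160 → Low.
Row averages: Low=287.5, Moderate=207.5, High=192.5, VeryHigh=242.5, Extreme=247.5, Max=192.5
Highest average = 287.5 → Low.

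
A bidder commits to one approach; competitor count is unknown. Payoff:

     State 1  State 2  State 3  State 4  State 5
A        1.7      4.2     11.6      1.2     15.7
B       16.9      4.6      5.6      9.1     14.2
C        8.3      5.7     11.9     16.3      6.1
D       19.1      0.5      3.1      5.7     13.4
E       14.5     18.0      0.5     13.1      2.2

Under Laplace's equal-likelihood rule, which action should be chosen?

B

Row averages: A=6.88, B=10.08, C=9.66, D=8.36, E=9.66
Highest average = 10.08 → B.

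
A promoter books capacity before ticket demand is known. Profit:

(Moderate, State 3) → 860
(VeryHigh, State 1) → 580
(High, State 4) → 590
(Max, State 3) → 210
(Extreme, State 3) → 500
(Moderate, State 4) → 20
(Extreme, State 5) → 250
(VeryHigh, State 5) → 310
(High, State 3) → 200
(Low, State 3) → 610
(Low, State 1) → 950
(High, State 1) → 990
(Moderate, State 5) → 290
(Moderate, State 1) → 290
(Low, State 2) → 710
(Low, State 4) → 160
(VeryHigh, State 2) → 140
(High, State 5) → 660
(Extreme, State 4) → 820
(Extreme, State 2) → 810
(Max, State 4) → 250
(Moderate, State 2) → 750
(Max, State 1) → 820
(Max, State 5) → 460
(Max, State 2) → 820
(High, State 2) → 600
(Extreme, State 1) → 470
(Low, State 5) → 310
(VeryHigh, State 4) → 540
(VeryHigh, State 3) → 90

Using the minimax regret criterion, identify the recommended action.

Column bests: State 1=990, State 2=820, State 3=860, State 4=820, State 5=660.
Low regrets: 40, 110, 250, 660, 350 → max 660
Moderate regrets: 700, 70, 0, 800, 370 → max 800
High regrets: 0, 220, 660, 230, 0 → max 660
VeryHigh regrets: 410, 680, 770, 280, 350 → max 770
Extreme regrets: 520, 10, 360, 0, 410 → max 520
Max regrets: 170, 0, 650, 570, 200 → max 650
Smallest max regret = 520 → Extreme.

Extreme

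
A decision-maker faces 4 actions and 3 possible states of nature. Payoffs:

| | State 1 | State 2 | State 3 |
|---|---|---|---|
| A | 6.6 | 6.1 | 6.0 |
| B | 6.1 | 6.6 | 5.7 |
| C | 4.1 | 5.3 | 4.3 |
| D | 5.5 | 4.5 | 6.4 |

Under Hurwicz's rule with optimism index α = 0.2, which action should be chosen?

A

A: 0.2·6.6 + 0.8·6.0 = 6.12
B: 0.2·6.6 + 0.8·5.7 = 5.88
C: 0.2·5.3 + 0.8·4.1 = 4.34
D: 0.2·6.4 + 0.8·4.5 = 4.88
Highest Hurwicz score = 6.12 → A.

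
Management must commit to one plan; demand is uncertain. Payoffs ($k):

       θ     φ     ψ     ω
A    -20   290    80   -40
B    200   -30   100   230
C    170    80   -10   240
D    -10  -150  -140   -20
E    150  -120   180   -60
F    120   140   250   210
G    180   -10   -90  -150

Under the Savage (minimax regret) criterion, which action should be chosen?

F

Column bests: θ=200, φ=290, ψ=250, ω=240.
A regrets: 220, 0, 170, 280 → max 280
B regrets: 0, 320, 150, 10 → max 320
C regrets: 30, 210, 260, 0 → max 260
D regrets: 210, 440, 390, 260 → max 440
E regrets: 50, 410, 70, 300 → max 410
F regrets: 80, 150, 0, 30 → max 150
G regrets: 20, 300, 340, 390 → max 390
Smallest max regret = 150 → F.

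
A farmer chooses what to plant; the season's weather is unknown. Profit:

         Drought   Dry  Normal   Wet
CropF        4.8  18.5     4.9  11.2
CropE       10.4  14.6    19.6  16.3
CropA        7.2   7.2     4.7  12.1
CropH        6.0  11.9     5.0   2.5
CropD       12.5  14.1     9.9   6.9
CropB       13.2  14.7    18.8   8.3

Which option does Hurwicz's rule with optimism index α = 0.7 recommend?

CropF: 0.7·18.5 + 0.3·4.8 = 14.39
CropE: 0.7·19.6 + 0.3·10.4 = 16.84
CropA: 0.7·12.1 + 0.3·4.7 = 9.88
CropH: 0.7·11.9 + 0.3·2.5 = 9.08
CropD: 0.7·14.1 + 0.3·6.9 = 11.94
CropB: 0.7·18.8 + 0.3·8.3 = 15.65
Highest Hurwicz score = 16.84 → CropE.

CropE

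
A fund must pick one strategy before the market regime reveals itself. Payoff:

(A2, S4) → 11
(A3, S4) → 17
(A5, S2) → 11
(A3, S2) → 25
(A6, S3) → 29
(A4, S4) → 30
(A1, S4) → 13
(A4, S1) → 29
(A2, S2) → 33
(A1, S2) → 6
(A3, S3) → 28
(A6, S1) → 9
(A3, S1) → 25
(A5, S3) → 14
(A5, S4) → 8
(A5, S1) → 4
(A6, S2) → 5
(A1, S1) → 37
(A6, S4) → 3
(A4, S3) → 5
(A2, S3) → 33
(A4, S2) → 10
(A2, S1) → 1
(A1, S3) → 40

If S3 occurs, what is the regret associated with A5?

Best payoff under S3 is 40.
Regret = 40 − 14 = 26.

26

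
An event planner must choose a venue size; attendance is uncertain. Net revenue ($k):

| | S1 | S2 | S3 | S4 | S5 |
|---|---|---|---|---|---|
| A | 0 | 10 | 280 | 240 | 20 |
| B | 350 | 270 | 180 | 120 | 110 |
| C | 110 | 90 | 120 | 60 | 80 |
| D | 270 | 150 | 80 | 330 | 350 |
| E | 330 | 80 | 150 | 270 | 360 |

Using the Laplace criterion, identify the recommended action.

E

Row averages: A=110, B=206, C=92, D=236, E=238
Highest average = 238 → E.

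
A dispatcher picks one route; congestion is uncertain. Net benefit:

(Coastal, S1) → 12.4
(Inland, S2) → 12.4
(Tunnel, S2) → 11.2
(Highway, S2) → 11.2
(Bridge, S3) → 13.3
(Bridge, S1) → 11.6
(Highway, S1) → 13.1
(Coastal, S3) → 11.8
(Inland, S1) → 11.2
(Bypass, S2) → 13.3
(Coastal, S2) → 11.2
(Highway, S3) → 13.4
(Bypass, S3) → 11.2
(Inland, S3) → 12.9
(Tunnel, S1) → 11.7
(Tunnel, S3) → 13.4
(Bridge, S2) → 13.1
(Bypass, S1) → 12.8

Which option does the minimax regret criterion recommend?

Bridge

Column bests: S1=13.1, S2=13.3, S3=13.4.
Bridge regrets: 1.5, 0.2, 0.1 → max 1.5
Highway regrets: 0.0, 2.1, 0.0 → max 2.1
Coastal regrets: 0.7, 2.1, 1.6 → max 2.1
Bypass regrets: 0.3, 0.0, 2.2 → max 2.2
Tunnel regrets: 1.4, 2.1, 0.0 → max 2.1
Inland regrets: 1.9, 0.9, 0.5 → max 1.9
Smallest max regret = 1.5 → Bridge.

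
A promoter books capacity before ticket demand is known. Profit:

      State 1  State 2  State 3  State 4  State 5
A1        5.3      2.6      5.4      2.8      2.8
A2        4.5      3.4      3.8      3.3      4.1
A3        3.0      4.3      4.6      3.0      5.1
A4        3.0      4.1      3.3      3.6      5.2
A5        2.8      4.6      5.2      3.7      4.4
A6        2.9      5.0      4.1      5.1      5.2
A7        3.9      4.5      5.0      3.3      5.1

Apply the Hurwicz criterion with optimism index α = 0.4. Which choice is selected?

A1: 0.4·5.4 + 0.6·2.6 = 3.72
A2: 0.4·4.5 + 0.6·3.3 = 3.78
A3: 0.4·5.1 + 0.6·3.0 = 3.84
A4: 0.4·5.2 + 0.6·3.0 = 3.88
A5: 0.4·5.2 + 0.6·2.8 = 3.76
A6: 0.4·5.2 + 0.6·2.9 = 3.82
A7: 0.4·5.1 + 0.6·3.3 = 4.02
Highest Hurwicz score = 4.02 → A7.

A7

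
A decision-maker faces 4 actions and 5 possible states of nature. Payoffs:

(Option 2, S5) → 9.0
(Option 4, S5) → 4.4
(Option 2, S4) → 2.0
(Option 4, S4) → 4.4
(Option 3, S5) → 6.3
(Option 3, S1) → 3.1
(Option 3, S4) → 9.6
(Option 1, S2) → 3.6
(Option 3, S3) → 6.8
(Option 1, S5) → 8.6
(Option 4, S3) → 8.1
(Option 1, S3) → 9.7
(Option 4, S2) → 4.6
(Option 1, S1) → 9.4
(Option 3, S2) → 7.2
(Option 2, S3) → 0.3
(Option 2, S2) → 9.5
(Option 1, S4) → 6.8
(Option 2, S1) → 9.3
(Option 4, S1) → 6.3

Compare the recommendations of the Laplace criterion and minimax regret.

Row averages: Option 1=7.62, Option 2=6.02, Option 3=6.6, Option 4=5.56
Highest average = 7.62 → Option 1.
Column bests: S1=9.4, S2=9.5, S3=9.7, S4=9.6, S5=9.0.
Option 1 regrets: 0.0, 5.9, 0.0, 2.8, 0.4 → max 5.9
Option 2 regrets: 0.1, 0.0, 9.4, 7.6, 0.0 → max 9.4
Option 3 regrets: 6.3, 2.3, 2.9, 0.0, 2.7 → max 6.3
Option 4 regrets: 3.1, 4.9, 1.6, 5.2, 4.6 → max 5.2
Smallest max regret = 5.2 → Option 4.

laplace → Option 1; minimax regret → Option 4 (disagree)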